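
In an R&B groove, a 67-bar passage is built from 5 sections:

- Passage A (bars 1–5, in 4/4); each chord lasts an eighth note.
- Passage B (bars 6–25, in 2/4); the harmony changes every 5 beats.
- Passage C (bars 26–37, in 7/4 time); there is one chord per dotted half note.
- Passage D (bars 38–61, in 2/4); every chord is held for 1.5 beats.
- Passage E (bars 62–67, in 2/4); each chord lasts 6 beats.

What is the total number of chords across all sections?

A: 5 bars × 4 beats = 20 beats; 0.5 beats/chord → 40 chords.
B: 20 bars × 2 beats = 40 beats; 5 beats/chord → 8 chords.
C: 12 bars × 7 beats = 84 beats; 3 beats/chord → 28 chords.
D: 24 bars × 2 beats = 48 beats; 1.5 beats/chord → 32 chords.
E: 6 bars × 2 beats = 12 beats; 6 beats/chord → 2 chords.
Total: 40 + 8 + 28 + 32 + 2 = 110.

110 chords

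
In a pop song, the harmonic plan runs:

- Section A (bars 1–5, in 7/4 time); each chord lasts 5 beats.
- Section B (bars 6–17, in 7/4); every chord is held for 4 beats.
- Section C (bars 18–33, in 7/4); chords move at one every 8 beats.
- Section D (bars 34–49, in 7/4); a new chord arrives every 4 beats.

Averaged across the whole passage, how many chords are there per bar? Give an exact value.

A: 5 bars of 7 beats is 35 beats; at 5 beats each that's 7 chords.
B: 12 bars of 7 beats is 84 beats; at 4 beats each that's 21 chords.
C: 16 bars of 7 beats is 112 beats; at 8 beats each that's 14 chords.
D: 16 bars of 7 beats is 112 beats; at 4 beats each that's 28 chords.
Overall: 70 chords over 49 bars → 70/49 = 10/7 chords per bar.

10/7 chords per bar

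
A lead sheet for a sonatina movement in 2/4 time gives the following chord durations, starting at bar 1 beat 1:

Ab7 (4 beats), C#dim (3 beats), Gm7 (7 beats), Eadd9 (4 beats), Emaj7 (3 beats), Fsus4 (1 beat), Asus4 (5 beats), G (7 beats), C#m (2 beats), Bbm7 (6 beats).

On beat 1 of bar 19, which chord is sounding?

Bbm7

Beat 1 of bar 19 is beat (19−1)×2 + 1 = 37 overall.
Running totals: Ab7 ends at 4, C#dim ends at 7, Gm7 ends at 14, Eadd9 ends at 18, Emaj7 ends at 21, Fsus4 ends at 22, Asus4 ends at 27, G ends at 34, C#m ends at 36, Bbm7 ends at 42.
Beat 37 falls within Bbm7.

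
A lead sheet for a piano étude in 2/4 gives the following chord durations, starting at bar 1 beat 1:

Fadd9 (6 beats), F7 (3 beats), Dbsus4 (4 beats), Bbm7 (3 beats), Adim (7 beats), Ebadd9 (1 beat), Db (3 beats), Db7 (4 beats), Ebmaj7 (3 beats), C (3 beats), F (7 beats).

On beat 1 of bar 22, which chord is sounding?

Beat 1 of bar 22 is beat (22−1)×2 + 1 = 43 overall.
Running totals: Fadd9 ends at 6, F7 ends at 9, Dbsus4 ends at 13, Bbm7 ends at 16, Adim ends at 23, Ebadd9 ends at 24, Db ends at 27, Db7 ends at 31, Ebmaj7 ends at 34, C ends at 37, F ends at 44.
Beat 43 falls within F.

F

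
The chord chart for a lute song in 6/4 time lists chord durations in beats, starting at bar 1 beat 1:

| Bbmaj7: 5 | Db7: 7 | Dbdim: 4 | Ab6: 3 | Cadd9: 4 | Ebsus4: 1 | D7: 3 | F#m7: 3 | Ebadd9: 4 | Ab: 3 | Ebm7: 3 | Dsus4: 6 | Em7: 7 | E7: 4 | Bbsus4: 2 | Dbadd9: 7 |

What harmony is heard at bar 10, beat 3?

Beat 3 of bar 10 is beat (10−1)×6 + 3 = 57 overall.
Running totals: Bbmaj7 ends at 5, Db7 ends at 12, Dbdim ends at 16, Ab6 ends at 19, Cadd9 ends at 23, Ebsus4 ends at 24, D7 ends at 27, F#m7 ends at 30, Ebadd9 ends at 34, Ab ends at 37, Ebm7 ends at 40, Dsus4 ends at 46, Em7 ends at 53, E7 ends at 57.
Beat 57 falls within E7.

E7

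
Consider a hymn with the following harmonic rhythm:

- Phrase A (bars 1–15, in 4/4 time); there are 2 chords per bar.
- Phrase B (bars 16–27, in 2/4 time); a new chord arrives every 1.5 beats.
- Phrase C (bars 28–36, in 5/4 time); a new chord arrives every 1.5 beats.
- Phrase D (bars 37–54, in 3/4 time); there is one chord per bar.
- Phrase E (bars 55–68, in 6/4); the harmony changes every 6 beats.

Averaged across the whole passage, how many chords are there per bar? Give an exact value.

A: 15 bars of 4 beats is 60 beats; at 2 beats each that's 30 chords.
B: 12 bars of 2 beats is 24 beats; at 1.5 beats each that's 16 chords.
C: 9 bars of 5 beats is 45 beats; at 1.5 beats each that's 30 chords.
D: 18 bars of 3 beats is 54 beats; at 3 beats each that's 18 chords.
E: 14 bars of 6 beats is 84 beats; at 6 beats each that's 14 chords.
Overall: 108 chords over 68 bars → 108/68 = 27/17 chords per bar.

27/17 chords per bar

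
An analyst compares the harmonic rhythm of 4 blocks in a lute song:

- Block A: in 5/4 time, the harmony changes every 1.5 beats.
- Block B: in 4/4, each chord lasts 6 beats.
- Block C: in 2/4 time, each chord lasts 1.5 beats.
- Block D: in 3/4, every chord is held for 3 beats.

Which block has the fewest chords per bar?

Block B

A: each chord is 1.5 beats in 5/4, so 10/3 per bar.
B: each chord is 6 beats in 4/4, so 2/3 per bar.
C: each chord is 1.5 beats in 2/4, so 4/3 per bar.
D: each chord is 3 beats in 3/4, so 1 per bar.
Slowest is B at 2/3 chords/bar.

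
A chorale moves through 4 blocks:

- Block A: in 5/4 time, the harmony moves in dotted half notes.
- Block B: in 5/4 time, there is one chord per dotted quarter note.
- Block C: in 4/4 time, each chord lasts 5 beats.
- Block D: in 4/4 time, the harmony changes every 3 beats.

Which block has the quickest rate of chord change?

A: 5 beats/bar ÷ 3 beats/chord = 5/3 chords/bar.
B: 5 beats/bar ÷ 1.5 beats/chord = 10/3 chords/bar.
C: 4 beats/bar ÷ 5 beats/chord = 0.8 chords/bar.
D: 4 beats/bar ÷ 3 beats/chord = 4/3 chords/bar.
Fastest is B at 10/3 chords/bar.

Block B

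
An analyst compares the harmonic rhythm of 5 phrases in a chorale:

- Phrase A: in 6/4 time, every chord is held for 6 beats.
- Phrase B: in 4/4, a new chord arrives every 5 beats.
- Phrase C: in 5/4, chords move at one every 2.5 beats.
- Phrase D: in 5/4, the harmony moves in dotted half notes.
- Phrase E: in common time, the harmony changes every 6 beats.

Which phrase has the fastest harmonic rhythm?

Phrase C

A: each chord is 6 beats in 6/4, so 1 per bar.
B: each chord is 5 beats in 4/4, so 0.8 per bar.
C: each chord is 2.5 beats in 5/4, so 2 per bar.
D: each chord is 3 beats in 5/4, so 5/3 per bar.
E: each chord is 6 beats in 4/4, so 2/3 per bar.
Fastest is C at 2 chords/bar.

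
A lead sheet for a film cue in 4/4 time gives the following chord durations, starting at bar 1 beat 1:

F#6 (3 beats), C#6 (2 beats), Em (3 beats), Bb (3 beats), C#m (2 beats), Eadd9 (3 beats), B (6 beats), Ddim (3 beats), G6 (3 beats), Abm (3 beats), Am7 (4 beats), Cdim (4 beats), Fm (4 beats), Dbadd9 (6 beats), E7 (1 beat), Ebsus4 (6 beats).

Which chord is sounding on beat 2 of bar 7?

G6

Beat 2 of bar 7 is beat (7−1)×4 + 2 = 26 overall.
Running totals: F#6 ends at 3, C#6 ends at 5, Em ends at 8, Bb ends at 11, C#m ends at 13, Eadd9 ends at 16, B ends at 22, Ddim ends at 25, G6 ends at 28.
Beat 26 falls within G6.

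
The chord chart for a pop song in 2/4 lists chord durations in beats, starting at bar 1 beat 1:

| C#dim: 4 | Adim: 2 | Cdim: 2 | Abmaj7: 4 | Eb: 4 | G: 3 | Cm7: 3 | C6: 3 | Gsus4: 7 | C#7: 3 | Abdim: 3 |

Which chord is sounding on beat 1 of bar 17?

Beat 1 of bar 17 is beat (17−1)×2 + 1 = 33 overall.
Running totals: C#dim ends at 4, Adim ends at 6, Cdim ends at 8, Abmaj7 ends at 12, Eb ends at 16, G ends at 19, Cm7 ends at 22, C6 ends at 25, Gsus4 ends at 32, C#7 ends at 35.
Beat 33 falls within C#7.

C#7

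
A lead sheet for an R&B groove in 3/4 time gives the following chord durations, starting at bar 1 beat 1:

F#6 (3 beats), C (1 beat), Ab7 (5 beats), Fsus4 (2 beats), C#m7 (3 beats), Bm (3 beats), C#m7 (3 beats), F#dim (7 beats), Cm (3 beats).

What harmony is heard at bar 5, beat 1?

Beat 1 of bar 5 is beat (5−1)×3 + 1 = 13 overall.
Running totals: F#6 ends at 3, C ends at 4, Ab7 ends at 9, Fsus4 ends at 11, C#m7 ends at 14.
Beat 13 falls within C#m7.

C#m7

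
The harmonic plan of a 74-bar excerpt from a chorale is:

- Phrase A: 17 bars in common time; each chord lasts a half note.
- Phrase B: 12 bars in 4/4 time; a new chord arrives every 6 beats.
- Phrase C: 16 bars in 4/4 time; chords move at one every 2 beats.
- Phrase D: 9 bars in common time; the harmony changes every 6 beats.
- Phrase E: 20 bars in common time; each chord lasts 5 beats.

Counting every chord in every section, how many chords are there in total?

96 chords

A: 17·4 = 68 beats, 68/2 = 34 chords.
B: 12·4 = 48 beats, 48/6 = 8 chords.
C: 16·4 = 64 beats, 64/2 = 32 chords.
D: 9·4 = 36 beats, 36/6 = 6 chords.
E: 20·4 = 80 beats, 80/5 = 16 chords.
Total: 34 + 8 + 32 + 6 + 16 = 96.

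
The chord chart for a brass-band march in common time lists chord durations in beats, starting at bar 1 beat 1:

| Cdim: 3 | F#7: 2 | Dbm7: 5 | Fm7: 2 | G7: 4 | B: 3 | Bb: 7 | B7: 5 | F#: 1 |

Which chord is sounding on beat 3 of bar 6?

Beat 3 of bar 6 is beat (6−1)×4 + 3 = 23 overall.
Running totals: Cdim ends at 3, F#7 ends at 5, Dbm7 ends at 10, Fm7 ends at 12, G7 ends at 16, B ends at 19, Bb ends at 26.
Beat 23 falls within Bb.

Bb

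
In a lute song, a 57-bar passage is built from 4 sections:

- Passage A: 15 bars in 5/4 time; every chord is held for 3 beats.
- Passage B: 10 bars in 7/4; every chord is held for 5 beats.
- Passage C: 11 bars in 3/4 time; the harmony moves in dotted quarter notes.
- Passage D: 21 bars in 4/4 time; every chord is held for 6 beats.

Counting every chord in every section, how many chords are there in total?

75 chords

A: 15·5 = 75 beats, 75/3 = 25 chords.
B: 10·7 = 70 beats, 70/5 = 14 chords.
C: 11·3 = 33 beats, 33/1.5 = 22 chords.
D: 21·4 = 84 beats, 84/6 = 14 chords.
Total: 25 + 14 + 22 + 14 = 75.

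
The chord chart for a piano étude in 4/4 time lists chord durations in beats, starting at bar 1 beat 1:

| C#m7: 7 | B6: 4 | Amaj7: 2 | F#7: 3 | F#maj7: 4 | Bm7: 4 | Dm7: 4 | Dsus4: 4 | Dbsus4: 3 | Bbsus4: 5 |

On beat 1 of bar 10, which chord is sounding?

Beat 1 of bar 10 is beat (10−1)×4 + 1 = 37 overall.
Running totals: C#m7 ends at 7, B6 ends at 11, Amaj7 ends at 13, F#7 ends at 16, F#maj7 ends at 20, Bm7 ends at 24, Dm7 ends at 28, Dsus4 ends at 32, Dbsus4 ends at 35, Bbsus4 ends at 40.
Beat 37 falls within Bbsus4.

Bbsus4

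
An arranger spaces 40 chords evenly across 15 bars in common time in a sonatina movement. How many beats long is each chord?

15 bars × 4 beats/bar = 60 beats total.
60 beats ÷ 40 chords = 1.5 beats per chord.
(That is a dotted quarter note.)

1.5 beats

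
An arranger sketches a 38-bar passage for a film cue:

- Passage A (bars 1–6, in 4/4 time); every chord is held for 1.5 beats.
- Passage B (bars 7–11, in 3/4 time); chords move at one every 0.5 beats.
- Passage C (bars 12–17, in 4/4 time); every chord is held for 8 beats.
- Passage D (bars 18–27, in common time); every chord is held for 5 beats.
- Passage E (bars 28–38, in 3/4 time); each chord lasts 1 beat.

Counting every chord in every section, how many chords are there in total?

A: 6 bars × 4 beats = 24 beats; 1.5 beats/chord → 16 chords.
B: 5 bars × 3 beats = 15 beats; 0.5 beats/chord → 30 chords.
C: 6 bars × 4 beats = 24 beats; 8 beats/chord → 3 chords.
D: 10 bars × 4 beats = 40 beats; 5 beats/chord → 8 chords.
E: 11 bars × 3 beats = 33 beats; 1 beat/chord → 33 chords.
Total: 16 + 30 + 3 + 8 + 33 = 90.

90 chords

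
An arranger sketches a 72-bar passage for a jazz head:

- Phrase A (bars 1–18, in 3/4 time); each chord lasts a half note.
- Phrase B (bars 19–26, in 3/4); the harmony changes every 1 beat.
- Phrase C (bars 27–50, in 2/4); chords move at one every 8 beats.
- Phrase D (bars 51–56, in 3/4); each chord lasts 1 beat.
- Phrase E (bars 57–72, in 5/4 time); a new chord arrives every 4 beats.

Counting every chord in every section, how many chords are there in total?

A: 18·3 = 54 beats, 54/2 = 27 chords.
B: 8·3 = 24 beats, 24/1 = 24 chords.
C: 24·2 = 48 beats, 48/8 = 6 chords.
D: 6·3 = 18 beats, 18/1 = 18 chords.
E: 16·5 = 80 beats, 80/4 = 20 chords.
Total: 27 + 24 + 6 + 18 + 20 = 95.

95 chords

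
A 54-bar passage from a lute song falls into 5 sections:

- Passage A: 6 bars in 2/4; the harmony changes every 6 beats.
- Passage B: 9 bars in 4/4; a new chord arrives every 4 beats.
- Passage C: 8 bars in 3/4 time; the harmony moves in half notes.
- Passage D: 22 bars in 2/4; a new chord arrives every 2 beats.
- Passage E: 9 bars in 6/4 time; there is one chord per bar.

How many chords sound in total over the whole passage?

A: 6 bars × 2 beats = 12 beats; 6 beats/chord → 2 chords.
B: 9 bars × 4 beats = 36 beats; 4 beats/chord → 9 chords.
C: 8 bars × 3 beats = 24 beats; 2 beats/chord → 12 chords.
D: 22 bars × 2 beats = 44 beats; 2 beats/chord → 22 chords.
E: 9 bars × 6 beats = 54 beats; 6 beats/chord → 9 chords.
Total: 2 + 9 + 12 + 22 + 9 = 54.

54 chords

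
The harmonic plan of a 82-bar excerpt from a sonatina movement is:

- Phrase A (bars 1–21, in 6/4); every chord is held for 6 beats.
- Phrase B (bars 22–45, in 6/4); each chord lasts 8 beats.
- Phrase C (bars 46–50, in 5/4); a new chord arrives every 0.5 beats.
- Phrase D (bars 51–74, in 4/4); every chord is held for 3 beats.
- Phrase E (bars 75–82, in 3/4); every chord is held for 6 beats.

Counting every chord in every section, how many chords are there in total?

A has 126 beats and chords last 6 each, so 21 chords.
B has 144 beats and chords last 8 each, so 18 chords.
C has 25 beats and chords last 0.5 each, so 50 chords.
D has 96 beats and chords last 3 each, so 32 chords.
E has 24 beats and chords last 6 each, so 4 chords.
Total: 21 + 18 + 50 + 32 + 4 = 125.

125 chords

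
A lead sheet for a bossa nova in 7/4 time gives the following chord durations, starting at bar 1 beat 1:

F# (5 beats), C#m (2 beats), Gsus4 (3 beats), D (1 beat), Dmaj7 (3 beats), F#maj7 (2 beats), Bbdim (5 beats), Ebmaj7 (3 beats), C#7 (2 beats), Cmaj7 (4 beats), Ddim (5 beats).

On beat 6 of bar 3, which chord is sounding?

Beat 6 of bar 3 is beat (3−1)×7 + 6 = 20 overall.
Running totals: F# ends at 5, C#m ends at 7, Gsus4 ends at 10, D ends at 11, Dmaj7 ends at 14, F#maj7 ends at 16, Bbdim ends at 21.
Beat 20 falls within Bbdim.

Bbdim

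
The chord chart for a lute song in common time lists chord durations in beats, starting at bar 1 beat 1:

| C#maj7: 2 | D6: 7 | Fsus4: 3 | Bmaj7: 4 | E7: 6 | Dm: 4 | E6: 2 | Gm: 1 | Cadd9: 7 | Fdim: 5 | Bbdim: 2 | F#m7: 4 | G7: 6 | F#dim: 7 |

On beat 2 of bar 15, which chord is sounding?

Beat 2 of bar 15 is beat (15−1)×4 + 2 = 58 overall.
Running totals: C#maj7 ends at 2, D6 ends at 9, Fsus4 ends at 12, Bmaj7 ends at 16, E7 ends at 22, Dm ends at 26, E6 ends at 28, Gm ends at 29, Cadd9 ends at 36, Fdim ends at 41, Bbdim ends at 43, F#m7 ends at 47, G7 ends at 53, F#dim ends at 60.
Beat 58 falls within F#dim.

F#dim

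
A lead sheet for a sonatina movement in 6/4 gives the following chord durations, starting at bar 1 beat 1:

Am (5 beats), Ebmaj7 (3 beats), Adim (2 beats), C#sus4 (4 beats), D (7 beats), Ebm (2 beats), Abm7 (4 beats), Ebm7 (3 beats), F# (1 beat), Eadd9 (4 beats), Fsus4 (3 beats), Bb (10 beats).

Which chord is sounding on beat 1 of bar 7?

Beat 1 of bar 7 is beat (7−1)×6 + 1 = 37 overall.
Running totals: Am ends at 5, Ebmaj7 ends at 8, Adim ends at 10, C#sus4 ends at 14, D ends at 21, Ebm ends at 23, Abm7 ends at 27, Ebm7 ends at 30, F# ends at 31, Eadd9 ends at 35, Fsus4 ends at 38.
Beat 37 falls within Fsus4.

Fsus4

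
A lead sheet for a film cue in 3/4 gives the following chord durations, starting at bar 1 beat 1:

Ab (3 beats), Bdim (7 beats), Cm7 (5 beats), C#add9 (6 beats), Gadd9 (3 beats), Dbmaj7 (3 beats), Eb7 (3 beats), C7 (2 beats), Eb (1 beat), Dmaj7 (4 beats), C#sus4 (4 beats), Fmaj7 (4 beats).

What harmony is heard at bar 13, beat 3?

C#sus4

Beat 3 of bar 13 is beat (13−1)×3 + 3 = 39 overall.
Running totals: Ab ends at 3, Bdim ends at 10, Cm7 ends at 15, C#add9 ends at 21, Gadd9 ends at 24, Dbmaj7 ends at 27, Eb7 ends at 30, C7 ends at 32, Eb ends at 33, Dmaj7 ends at 37, C#sus4 ends at 41.
Beat 39 falls within C#sus4.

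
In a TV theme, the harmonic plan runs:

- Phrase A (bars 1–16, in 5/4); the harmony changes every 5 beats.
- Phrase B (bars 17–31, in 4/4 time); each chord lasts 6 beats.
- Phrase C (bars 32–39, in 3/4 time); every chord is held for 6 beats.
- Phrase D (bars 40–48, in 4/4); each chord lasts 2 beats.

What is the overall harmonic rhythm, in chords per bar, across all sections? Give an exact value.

1 chords per bar

A: 16 × 5 = 80 beats ÷ 5 = 16 chords.
B: 15 × 4 = 60 beats ÷ 6 = 10 chords.
C: 8 × 3 = 24 beats ÷ 6 = 4 chords.
D: 9 × 4 = 36 beats ÷ 2 = 18 chords.
Overall: 48 chords over 48 bars → 48/48 = 1 chords per bar.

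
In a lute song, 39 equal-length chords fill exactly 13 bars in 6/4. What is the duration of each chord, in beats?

2 beats

13 bars × 6 beats/bar = 78 beats total.
78 beats ÷ 39 chords = 2 beats per chord.
(That is a half note.)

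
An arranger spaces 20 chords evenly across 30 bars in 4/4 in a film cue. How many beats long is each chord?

6 beats

30 bars × 4 beats/bar = 120 beats total.
120 beats ÷ 20 chords = 6 beats per chord.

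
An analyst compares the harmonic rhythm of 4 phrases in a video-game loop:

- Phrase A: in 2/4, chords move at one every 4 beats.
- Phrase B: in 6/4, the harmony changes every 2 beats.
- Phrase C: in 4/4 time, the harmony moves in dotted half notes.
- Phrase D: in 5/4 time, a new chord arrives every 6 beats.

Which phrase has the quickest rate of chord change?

A: 2/4 = 0.5 chords/bar.
B: 6/2 = 3 chords/bar.
C: 4/3 = 4/3 chords/bar.
D: 5/6 = 5/6 chords/bar.
Fastest is B at 3 chords/bar.

Phrase B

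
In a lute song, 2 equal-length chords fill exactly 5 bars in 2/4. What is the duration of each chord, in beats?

5 beats

5 bars × 2 beats/bar = 10 beats total.
10 beats ÷ 2 chords = 5 beats per chord.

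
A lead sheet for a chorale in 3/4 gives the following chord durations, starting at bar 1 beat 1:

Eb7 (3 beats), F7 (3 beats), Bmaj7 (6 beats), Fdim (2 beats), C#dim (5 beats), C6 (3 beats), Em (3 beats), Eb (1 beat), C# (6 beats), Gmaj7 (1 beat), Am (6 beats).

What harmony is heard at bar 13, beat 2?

Am

Beat 2 of bar 13 is beat (13−1)×3 + 2 = 38 overall.
Running totals: Eb7 ends at 3, F7 ends at 6, Bmaj7 ends at 12, Fdim ends at 14, C#dim ends at 19, C6 ends at 22, Em ends at 25, Eb ends at 26, C# ends at 32, Gmaj7 ends at 33, Am ends at 39.
Beat 38 falls within Am.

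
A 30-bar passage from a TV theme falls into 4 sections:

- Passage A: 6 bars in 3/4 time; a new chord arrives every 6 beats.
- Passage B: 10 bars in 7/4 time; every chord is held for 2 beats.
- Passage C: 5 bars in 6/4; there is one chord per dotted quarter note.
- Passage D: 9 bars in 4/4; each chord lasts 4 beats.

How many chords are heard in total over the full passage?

A: 6 bars × 3 beats = 18 beats; 6 beats/chord → 3 chords.
B: 10 bars × 7 beats = 70 beats; 2 beats/chord → 35 chords.
C: 5 bars × 6 beats = 30 beats; 1.5 beats/chord → 20 chords.
D: 9 bars × 4 beats = 36 beats; 4 beats/chord → 9 chords.
Total: 3 + 35 + 20 + 9 = 67.

67 chords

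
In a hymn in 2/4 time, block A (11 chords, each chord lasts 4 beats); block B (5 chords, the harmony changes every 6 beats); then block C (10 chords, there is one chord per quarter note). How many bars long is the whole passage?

A: 11 × 4 = 44 beats = 22 bars.
B: 5 × 6 = 30 beats = 15 bars.
C: 10 × 1 = 10 beats = 5 bars.
Total: 22 + 15 + 5 = 42 bars.

42 bars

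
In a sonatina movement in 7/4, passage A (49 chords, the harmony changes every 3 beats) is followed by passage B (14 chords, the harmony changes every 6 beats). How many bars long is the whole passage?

33 bars

A: 49 × 3 = 147 beats = 21 bars.
B: 14 × 6 = 84 beats = 12 bars.
Total: 21 + 12 = 33 bars.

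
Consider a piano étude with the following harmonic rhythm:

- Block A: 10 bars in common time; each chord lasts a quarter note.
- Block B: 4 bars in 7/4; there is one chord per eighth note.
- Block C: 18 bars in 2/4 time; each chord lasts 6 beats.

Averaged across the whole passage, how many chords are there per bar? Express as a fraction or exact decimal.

51/16 chords per bar

A: 10 × 4 = 40 beats ÷ 1 = 40 chords.
B: 4 × 7 = 28 beats ÷ 0.5 = 56 chords.
C: 18 × 2 = 36 beats ÷ 6 = 6 chords.
Overall: 102 chords over 32 bars → 102/32 = 51/16 chords per bar.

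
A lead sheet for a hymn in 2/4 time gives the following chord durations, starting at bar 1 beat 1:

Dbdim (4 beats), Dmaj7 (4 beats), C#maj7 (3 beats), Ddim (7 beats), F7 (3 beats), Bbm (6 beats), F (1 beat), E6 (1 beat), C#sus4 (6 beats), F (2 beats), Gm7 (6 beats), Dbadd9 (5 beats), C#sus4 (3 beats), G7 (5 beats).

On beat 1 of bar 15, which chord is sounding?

Beat 1 of bar 15 is beat (15−1)×2 + 1 = 29 overall.
Running totals: Dbdim ends at 4, Dmaj7 ends at 8, C#maj7 ends at 11, Ddim ends at 18, F7 ends at 21, Bbm ends at 27, F ends at 28, E6 ends at 29.
Beat 29 falls within E6.

E6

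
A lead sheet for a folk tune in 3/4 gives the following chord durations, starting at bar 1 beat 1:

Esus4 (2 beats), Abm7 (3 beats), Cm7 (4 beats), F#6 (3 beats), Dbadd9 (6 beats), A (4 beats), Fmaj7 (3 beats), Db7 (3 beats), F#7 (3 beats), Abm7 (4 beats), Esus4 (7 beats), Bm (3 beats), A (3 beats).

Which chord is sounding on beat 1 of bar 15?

Beat 1 of bar 15 is beat (15−1)×3 + 1 = 43 overall.
Running totals: Esus4 ends at 2, Abm7 ends at 5, Cm7 ends at 9, F#6 ends at 12, Dbadd9 ends at 18, A ends at 22, Fmaj7 ends at 25, Db7 ends at 28, F#7 ends at 31, Abm7 ends at 35, Esus4 ends at 42, Bm ends at 45.
Beat 43 falls within Bm.

Bm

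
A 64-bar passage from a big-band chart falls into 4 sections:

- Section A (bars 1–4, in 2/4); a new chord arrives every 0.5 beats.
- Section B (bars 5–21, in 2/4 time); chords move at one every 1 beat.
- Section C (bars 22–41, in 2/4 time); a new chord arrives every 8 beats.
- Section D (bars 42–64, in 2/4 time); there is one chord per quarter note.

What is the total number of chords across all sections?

101 chords

A: 4·2 = 8 beats, 8/0.5 = 16 chords.
B: 17·2 = 34 beats, 34/1 = 34 chords.
C: 20·2 = 40 beats, 40/8 = 5 chords.
D: 23·2 = 46 beats, 46/1 = 46 chords.
Total: 16 + 34 + 5 + 46 = 101.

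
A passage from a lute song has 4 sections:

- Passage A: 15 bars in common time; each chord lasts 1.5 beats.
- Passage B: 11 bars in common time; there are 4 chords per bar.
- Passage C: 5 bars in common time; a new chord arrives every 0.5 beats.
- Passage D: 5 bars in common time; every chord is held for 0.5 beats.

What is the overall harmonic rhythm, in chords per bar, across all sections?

41/9 chords per bar

A: 15 × 4 = 60 beats ÷ 1.5 = 40 chords.
B: 11 × 4 = 44 beats ÷ 1 = 44 chords.
C: 5 × 4 = 20 beats ÷ 0.5 = 40 chords.
D: 5 × 4 = 20 beats ÷ 0.5 = 40 chords.
Overall: 164 chords over 36 bars → 164/36 = 41/9 chords per bar.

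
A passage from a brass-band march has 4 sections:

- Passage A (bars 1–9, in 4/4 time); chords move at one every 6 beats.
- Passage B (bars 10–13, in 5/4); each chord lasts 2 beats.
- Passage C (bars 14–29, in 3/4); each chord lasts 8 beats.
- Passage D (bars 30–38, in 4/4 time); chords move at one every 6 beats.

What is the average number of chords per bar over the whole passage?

A: 9 × 4 = 36 beats ÷ 6 = 6 chords.
B: 4 × 5 = 20 beats ÷ 2 = 10 chords.
C: 16 × 3 = 48 beats ÷ 8 = 6 chords.
D: 9 × 4 = 36 beats ÷ 6 = 6 chords.
Overall: 28 chords over 38 bars → 28/38 = 14/19 chords per bar.

14/19 chords per bar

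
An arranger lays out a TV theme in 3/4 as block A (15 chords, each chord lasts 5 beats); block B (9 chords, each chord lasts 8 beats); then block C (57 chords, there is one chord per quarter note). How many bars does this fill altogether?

68 bars

A: 15 × 5 = 75 beats = 25 bars.
B: 9 × 8 = 72 beats = 24 bars.
C: 57 × 1 = 57 beats = 19 bars.
Total: 25 + 24 + 19 = 68 bars.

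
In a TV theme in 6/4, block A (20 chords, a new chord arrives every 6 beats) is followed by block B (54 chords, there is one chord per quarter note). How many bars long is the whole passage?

A: 20 × 6 = 120 beats = 20 bars.
B: 54 × 1 = 54 beats = 9 bars.
Total: 20 + 9 = 29 bars.

29 bars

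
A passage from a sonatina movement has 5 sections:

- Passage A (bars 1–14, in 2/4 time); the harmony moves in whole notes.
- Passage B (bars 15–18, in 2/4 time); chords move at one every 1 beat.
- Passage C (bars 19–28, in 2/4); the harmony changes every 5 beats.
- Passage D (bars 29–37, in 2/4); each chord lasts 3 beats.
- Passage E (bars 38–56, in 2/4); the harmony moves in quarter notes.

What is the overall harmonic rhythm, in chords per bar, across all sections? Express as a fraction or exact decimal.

1.125 chords per bar

A: 14 × 2 = 28 beats ÷ 4 = 7 chords.
B: 4 × 2 = 8 beats ÷ 1 = 8 chords.
C: 10 × 2 = 20 beats ÷ 5 = 4 chords.
D: 9 × 2 = 18 beats ÷ 3 = 6 chords.
E: 19 × 2 = 38 beats ÷ 1 = 38 chords.
Overall: 63 chords over 56 bars → 63/56 = 1.125 chords per bar.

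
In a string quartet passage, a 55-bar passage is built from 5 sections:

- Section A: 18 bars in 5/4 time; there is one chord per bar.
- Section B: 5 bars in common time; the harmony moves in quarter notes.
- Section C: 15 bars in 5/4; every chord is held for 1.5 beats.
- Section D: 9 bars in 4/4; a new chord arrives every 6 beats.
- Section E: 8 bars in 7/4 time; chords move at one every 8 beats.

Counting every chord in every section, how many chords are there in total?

101 chords

A: 18 bars × 5 beats = 90 beats; 5 beats/chord → 18 chords.
B: 5 bars × 4 beats = 20 beats; 1 beat/chord → 20 chords.
C: 15 bars × 5 beats = 75 beats; 1.5 beats/chord → 50 chords.
D: 9 bars × 4 beats = 36 beats; 6 beats/chord → 6 chords.
E: 8 bars × 7 beats = 56 beats; 8 beats/chord → 7 chords.
Total: 18 + 20 + 50 + 6 + 7 = 101.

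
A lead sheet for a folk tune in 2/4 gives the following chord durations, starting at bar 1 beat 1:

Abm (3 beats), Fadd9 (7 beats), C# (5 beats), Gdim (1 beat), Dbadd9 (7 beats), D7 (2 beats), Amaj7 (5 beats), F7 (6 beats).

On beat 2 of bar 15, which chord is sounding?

Amaj7

Beat 2 of bar 15 is beat (15−1)×2 + 2 = 30 overall.
Running totals: Abm ends at 3, Fadd9 ends at 10, C# ends at 15, Gdim ends at 16, Dbadd9 ends at 23, D7 ends at 25, Amaj7 ends at 30.
Beat 30 falls within Amaj7.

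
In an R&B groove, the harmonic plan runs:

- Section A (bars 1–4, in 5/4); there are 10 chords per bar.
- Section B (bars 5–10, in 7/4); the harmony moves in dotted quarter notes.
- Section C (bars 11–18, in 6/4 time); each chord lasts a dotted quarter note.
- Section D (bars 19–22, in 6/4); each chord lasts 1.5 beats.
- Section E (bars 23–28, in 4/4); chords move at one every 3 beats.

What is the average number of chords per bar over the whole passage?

A: 4 × 5 = 20 beats ÷ 0.5 = 40 chords.
B: 6 × 7 = 42 beats ÷ 1.5 = 28 chords.
C: 8 × 6 = 48 beats ÷ 1.5 = 32 chords.
D: 4 × 6 = 24 beats ÷ 1.5 = 16 chords.
E: 6 × 4 = 24 beats ÷ 3 = 8 chords.
Overall: 124 chords over 28 bars → 124/28 = 31/7 chords per bar.

31/7 chords per bar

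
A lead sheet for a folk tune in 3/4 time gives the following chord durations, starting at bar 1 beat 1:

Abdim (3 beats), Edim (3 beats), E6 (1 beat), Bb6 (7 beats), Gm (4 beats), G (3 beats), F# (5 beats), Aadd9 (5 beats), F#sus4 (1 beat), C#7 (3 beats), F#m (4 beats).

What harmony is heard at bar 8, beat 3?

F#

Beat 3 of bar 8 is beat (8−1)×3 + 3 = 24 overall.
Running totals: Abdim ends at 3, Edim ends at 6, E6 ends at 7, Bb6 ends at 14, Gm ends at 18, G ends at 21, F# ends at 26.
Beat 24 falls within F#.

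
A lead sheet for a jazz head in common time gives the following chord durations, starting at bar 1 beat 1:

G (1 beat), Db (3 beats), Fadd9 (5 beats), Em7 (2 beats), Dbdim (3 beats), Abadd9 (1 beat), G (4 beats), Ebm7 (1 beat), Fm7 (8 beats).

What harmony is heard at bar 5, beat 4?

Ebm7

Beat 4 of bar 5 is beat (5−1)×4 + 4 = 20 overall.
Running totals: G ends at 1, Db ends at 4, Fadd9 ends at 9, Em7 ends at 11, Dbdim ends at 14, Abadd9 ends at 15, G ends at 19, Ebm7 ends at 20.
Beat 20 falls within Ebm7.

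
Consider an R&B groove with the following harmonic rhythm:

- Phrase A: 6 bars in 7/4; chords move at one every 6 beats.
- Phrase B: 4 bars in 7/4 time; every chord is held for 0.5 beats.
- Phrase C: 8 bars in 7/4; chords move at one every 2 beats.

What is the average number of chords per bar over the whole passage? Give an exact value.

A: 6 × 7 = 42 beats ÷ 6 = 7 chords.
B: 4 × 7 = 28 beats ÷ 0.5 = 56 chords.
C: 8 × 7 = 56 beats ÷ 2 = 28 chords.
Overall: 91 chords over 18 bars → 91/18 = 91/18 chords per bar.

91/18 chords per bar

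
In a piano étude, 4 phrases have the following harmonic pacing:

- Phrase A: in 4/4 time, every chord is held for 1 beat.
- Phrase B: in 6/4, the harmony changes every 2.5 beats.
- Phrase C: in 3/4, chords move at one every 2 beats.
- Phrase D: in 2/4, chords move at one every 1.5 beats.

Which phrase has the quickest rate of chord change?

Phrase A

A: 4 beats/bar ÷ 1 beat/chord = 4 chords/bar.
B: 6 beats/bar ÷ 2.5 beats/chord = 2.4 chords/bar.
C: 3 beats/bar ÷ 2 beats/chord = 1.5 chords/bar.
D: 2 beats/bar ÷ 1.5 beats/chord = 4/3 chords/bar.
Fastest is A at 4 chords/bar.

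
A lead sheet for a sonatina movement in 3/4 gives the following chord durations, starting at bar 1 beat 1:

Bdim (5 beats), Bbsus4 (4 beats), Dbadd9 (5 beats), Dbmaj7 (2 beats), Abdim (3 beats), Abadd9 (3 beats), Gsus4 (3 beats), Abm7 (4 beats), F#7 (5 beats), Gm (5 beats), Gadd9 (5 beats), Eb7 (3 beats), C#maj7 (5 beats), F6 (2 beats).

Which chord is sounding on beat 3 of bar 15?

Beat 3 of bar 15 is beat (15−1)×3 + 3 = 45 overall.
Running totals: Bdim ends at 5, Bbsus4 ends at 9, Dbadd9 ends at 14, Dbmaj7 ends at 16, Abdim ends at 19, Abadd9 ends at 22, Gsus4 ends at 25, Abm7 ends at 29, F#7 ends at 34, Gm ends at 39, Gadd9 ends at 44, Eb7 ends at 47.
Beat 45 falls within Eb7.

Eb7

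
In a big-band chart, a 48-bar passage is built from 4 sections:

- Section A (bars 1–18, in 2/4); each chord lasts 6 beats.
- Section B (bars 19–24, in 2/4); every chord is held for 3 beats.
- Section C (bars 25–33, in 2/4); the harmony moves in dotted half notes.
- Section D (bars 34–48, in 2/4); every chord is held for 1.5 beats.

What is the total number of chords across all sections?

36 chords

A: 18 bars × 2 beats = 36 beats; 6 beats/chord → 6 chords.
B: 6 bars × 2 beats = 12 beats; 3 beats/chord → 4 chords.
C: 9 bars × 2 beats = 18 beats; 3 beats/chord → 6 chords.
D: 15 bars × 2 beats = 30 beats; 1.5 beats/chord → 20 chords.
Total: 6 + 4 + 6 + 20 = 36.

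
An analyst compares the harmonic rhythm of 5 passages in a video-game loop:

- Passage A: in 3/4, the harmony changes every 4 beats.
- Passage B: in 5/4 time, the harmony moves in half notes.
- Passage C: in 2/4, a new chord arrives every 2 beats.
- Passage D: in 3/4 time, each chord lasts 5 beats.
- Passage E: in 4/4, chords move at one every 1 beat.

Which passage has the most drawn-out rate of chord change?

Passage D

A: 3 beats/bar ÷ 4 beats/chord = 0.75 chords/bar.
B: 5 beats/bar ÷ 2 beats/chord = 2.5 chords/bar.
C: 2 beats/bar ÷ 2 beats/chord = 1 chord/bar.
D: 3 beats/bar ÷ 5 beats/chord = 0.6 chords/bar.
E: 4 beats/bar ÷ 1 beat/chord = 4 chords/bar.
Slowest is D at 0.6 chords/bar.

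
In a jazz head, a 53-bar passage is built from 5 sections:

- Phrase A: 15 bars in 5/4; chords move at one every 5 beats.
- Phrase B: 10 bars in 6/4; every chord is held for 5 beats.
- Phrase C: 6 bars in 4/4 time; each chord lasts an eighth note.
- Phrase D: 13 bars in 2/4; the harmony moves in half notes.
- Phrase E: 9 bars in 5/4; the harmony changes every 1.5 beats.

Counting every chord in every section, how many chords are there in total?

A: 15 bars × 5 beats = 75 beats; 5 beats/chord → 15 chords.
B: 10 bars × 6 beats = 60 beats; 5 beats/chord → 12 chords.
C: 6 bars × 4 beats = 24 beats; 0.5 beats/chord → 48 chords.
D: 13 bars × 2 beats = 26 beats; 2 beats/chord → 13 chords.
E: 9 bars × 5 beats = 45 beats; 1.5 beats/chord → 30 chords.
Total: 15 + 12 + 48 + 13 + 30 = 118.

118 chords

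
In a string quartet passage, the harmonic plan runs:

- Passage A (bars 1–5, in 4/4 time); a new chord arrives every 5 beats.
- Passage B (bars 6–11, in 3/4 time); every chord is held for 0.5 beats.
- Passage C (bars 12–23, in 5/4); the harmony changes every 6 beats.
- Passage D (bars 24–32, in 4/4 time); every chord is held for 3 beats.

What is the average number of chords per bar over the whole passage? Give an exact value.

31/16 chords per bar

A: 5 bars of 4 beats is 20 beats; at 5 beats each that's 4 chords.
B: 6 bars of 3 beats is 18 beats; at 0.5 beats each that's 36 chords.
C: 12 bars of 5 beats is 60 beats; at 6 beats each that's 10 chords.
D: 9 bars of 4 beats is 36 beats; at 3 beats each that's 12 chords.
Overall: 62 chords over 32 bars → 62/32 = 31/16 chords per bar.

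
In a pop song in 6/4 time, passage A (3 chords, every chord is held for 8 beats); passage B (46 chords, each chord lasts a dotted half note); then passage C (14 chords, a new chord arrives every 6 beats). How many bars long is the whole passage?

A: 3 × 8 = 24 beats = 4 bars.
B: 46 × 3 = 138 beats = 23 bars.
C: 14 × 6 = 84 beats = 14 bars.
Total: 4 + 23 + 14 = 41 bars.

41 bars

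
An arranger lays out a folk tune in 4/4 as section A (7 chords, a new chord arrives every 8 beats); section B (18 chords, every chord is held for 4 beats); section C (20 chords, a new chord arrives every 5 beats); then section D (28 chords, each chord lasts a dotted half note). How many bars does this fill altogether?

A: 7 × 8 = 56 beats = 14 bars.
B: 18 × 4 = 72 beats = 18 bars.
C: 20 × 5 = 100 beats = 25 bars.
D: 28 × 3 = 84 beats = 21 bars.
Total: 14 + 18 + 25 + 21 = 78 bars.

78 bars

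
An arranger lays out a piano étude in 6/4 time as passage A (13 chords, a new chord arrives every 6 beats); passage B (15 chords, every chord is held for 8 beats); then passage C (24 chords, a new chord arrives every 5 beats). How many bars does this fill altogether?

A: 13 × 6 = 78 beats = 13 bars.
B: 15 × 8 = 120 beats = 20 bars.
C: 24 × 5 = 120 beats = 20 bars.
Total: 13 + 20 + 20 = 53 bars.

53 bars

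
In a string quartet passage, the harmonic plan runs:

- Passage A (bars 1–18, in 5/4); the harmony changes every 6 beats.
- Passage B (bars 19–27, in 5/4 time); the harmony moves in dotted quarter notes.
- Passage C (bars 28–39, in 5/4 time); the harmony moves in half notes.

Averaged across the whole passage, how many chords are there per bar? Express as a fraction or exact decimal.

25/13 chords per bar

A: 18 × 5 = 90 beats ÷ 6 = 15 chords.
B: 9 × 5 = 45 beats ÷ 1.5 = 30 chords.
C: 12 × 5 = 60 beats ÷ 2 = 30 chords.
Overall: 75 chords over 39 bars → 75/39 = 25/13 chords per bar.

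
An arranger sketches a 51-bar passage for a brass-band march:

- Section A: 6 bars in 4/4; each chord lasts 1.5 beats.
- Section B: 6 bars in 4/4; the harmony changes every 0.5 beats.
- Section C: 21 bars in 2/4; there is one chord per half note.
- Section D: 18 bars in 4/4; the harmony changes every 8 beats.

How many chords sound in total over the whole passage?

A has 24 beats and chords last 1.5 each, so 16 chords.
B has 24 beats and chords last 0.5 each, so 48 chords.
C has 42 beats and chords last 2 each, so 21 chords.
D has 72 beats and chords last 8 each, so 9 chords.
Total: 16 + 48 + 21 + 9 = 94.

94 chords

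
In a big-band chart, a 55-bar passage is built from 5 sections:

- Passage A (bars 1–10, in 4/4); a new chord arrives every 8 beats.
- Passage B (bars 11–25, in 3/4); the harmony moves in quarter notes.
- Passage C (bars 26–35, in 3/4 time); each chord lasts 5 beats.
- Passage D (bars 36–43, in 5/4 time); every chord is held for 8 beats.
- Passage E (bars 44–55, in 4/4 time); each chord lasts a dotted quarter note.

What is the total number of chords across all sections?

A has 40 beats and chords last 8 each, so 5 chords.
B has 45 beats and chords last 1 each, so 45 chords.
C has 30 beats and chords last 5 each, so 6 chords.
D has 40 beats and chords last 8 each, so 5 chords.
E has 48 beats and chords last 1.5 each, so 32 chords.
Total: 5 + 45 + 6 + 5 + 32 = 93.

93 chords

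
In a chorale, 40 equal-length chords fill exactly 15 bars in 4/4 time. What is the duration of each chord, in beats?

1.5 beats

15 bars × 4 beats/bar = 60 beats total.
60 beats ÷ 40 chords = 1.5 beats per chord.
(That is a dotted quarter note.)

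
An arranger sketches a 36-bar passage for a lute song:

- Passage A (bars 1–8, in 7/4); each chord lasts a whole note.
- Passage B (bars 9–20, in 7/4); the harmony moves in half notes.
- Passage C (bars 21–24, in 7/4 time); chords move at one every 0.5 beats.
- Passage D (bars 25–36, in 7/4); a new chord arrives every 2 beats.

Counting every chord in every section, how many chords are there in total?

A: 8·7 = 56 beats, 56/4 = 14 chords.
B: 12·7 = 84 beats, 84/2 = 42 chords.
C: 4·7 = 28 beats, 28/0.5 = 56 chords.
D: 12·7 = 84 beats, 84/2 = 42 chords.
Total: 14 + 42 + 56 + 42 = 154.

154 chords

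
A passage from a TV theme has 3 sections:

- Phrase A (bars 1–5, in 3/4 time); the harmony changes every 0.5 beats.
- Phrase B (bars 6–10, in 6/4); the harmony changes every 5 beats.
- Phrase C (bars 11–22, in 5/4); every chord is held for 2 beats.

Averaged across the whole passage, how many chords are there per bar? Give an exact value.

3 chords per bar

A: 5 bars of 3 beats is 15 beats; at 0.5 beats each that's 30 chords.
B: 5 bars of 6 beats is 30 beats; at 5 beats each that's 6 chords.
C: 12 bars of 5 beats is 60 beats; at 2 beats each that's 30 chords.
Overall: 66 chords over 22 bars → 66/22 = 3 chords per bar.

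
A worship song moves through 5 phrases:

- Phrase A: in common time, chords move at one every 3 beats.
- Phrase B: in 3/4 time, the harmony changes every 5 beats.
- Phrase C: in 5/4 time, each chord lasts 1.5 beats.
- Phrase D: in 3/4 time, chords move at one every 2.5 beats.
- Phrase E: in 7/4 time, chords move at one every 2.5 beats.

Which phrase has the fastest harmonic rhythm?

Phrase C

A: 4/3 = 4/3 chords/bar.
B: 3/5 = 0.6 chords/bar.
C: 5/1.5 = 10/3 chords/bar.
D: 3/2.5 = 1.2 chords/bar.
E: 7/2.5 = 2.8 chords/bar.
Fastest is C at 10/3 chords/bar.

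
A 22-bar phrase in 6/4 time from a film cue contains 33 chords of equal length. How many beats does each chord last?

4 beats

22 bars × 6 beats/bar = 132 beats total.
132 beats ÷ 33 chords = 4 beats per chord.
(That is a whole note.)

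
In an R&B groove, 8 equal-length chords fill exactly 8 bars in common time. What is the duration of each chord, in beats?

4 beats

8 bars × 4 beats/bar = 32 beats total.
32 beats ÷ 8 chords = 4 beats per chord.
(That is a whole note.)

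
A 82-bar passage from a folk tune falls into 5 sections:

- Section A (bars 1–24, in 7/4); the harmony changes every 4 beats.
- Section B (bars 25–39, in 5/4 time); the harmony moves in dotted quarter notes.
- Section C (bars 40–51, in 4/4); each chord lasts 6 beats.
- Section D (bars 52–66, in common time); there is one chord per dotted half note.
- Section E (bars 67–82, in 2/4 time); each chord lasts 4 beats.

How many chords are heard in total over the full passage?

128 chords

A: 24 bars × 7 beats = 168 beats; 4 beats/chord → 42 chords.
B: 15 bars × 5 beats = 75 beats; 1.5 beats/chord → 50 chords.
C: 12 bars × 4 beats = 48 beats; 6 beats/chord → 8 chords.
D: 15 bars × 4 beats = 60 beats; 3 beats/chord → 20 chords.
E: 16 bars × 2 beats = 32 beats; 4 beats/chord → 8 chords.
Total: 42 + 50 + 8 + 20 + 8 = 128.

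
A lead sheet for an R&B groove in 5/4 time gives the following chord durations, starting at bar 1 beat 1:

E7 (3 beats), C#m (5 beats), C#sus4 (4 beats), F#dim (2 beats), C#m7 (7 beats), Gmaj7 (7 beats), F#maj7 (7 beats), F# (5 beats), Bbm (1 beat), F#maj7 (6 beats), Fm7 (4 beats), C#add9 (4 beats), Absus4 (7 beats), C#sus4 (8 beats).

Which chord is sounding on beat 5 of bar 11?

Beat 5 of bar 11 is beat (11−1)×5 + 5 = 55 overall.
Running totals: E7 ends at 3, C#m ends at 8, C#sus4 ends at 12, F#dim ends at 14, C#m7 ends at 21, Gmaj7 ends at 28, F#maj7 ends at 35, F# ends at 40, Bbm ends at 41, F#maj7 ends at 47, Fm7 ends at 51, C#add9 ends at 55.
Beat 55 falls within C#add9.

C#add9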